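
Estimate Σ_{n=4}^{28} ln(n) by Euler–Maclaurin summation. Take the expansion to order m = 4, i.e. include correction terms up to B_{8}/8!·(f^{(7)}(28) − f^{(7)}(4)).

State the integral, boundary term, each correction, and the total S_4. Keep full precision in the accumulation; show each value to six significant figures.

The integral term ∫_4^28 ln(x) dx = 63.7565.
Endpoint term: (f(4) + f(28))/2 = (1.38629 + 3.33220)/2 = 2.35925.
So far: 66.1158.
Correction k=1: B_{2}/2! · (f^{(1)}(28) − f^{(1)}(4)) = 1/12 · (0.0357143 − 0.250000) = -0.0178571.
Partial sum through k=1: 66.0979.
Correction k=2: B_{4}/4! · (f^{(3)}(28) − f^{(3)}(4)) = −1/720 · (9.11079e-05 − 0.0312500) = 4.32762e-05.
Partial sum through k=2: 66.0980.
Correction k=3: B_{6}/6! · (f^{(5)}(28) − f^{(5)}(4)) = 1/30240 · (1.39451e-06 − 0.0234375) = -7.75003e-07.
Partial sum through k=3: 66.0980.
Correction k=4: B_{8}/8! · (f^{(7)}(28) − f^{(7)}(4)) = −1/1209600 · (5.33613e-08 − 0.0439453) = 3.63304e-08.

S_4 ≈ 66.0980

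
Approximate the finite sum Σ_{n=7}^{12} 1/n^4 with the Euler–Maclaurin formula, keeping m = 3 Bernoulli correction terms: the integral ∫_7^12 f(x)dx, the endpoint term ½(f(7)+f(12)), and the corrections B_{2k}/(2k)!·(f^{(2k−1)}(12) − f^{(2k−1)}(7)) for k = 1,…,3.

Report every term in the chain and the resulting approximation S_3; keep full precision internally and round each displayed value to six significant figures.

∫_7^12 1/x^4 dx evaluates to 0.000778916.
½[f(7) + f(12)] = ½[0.000416493 + 4.82253e-05] = 0.000232359.
Integral + boundary = 0.00101128.
k=1: B_{2}/(2)! × [f^{(1)}(12) − f^{(1)}(7)] = 1/12 × (-1.60751e-05 − (-0.000237996)) = 1.84934e-05.
Running total after k=1: 0.00102977.
k=2: B_{4}/(4)! × [f^{(3)}(12) − f^{(3)}(7)] = −1/720 × (-3.34898e-06 − (-0.000145712)) = -1.97726e-07.
Running total after k=2: 0.00102957.
k=3: B_{6}/(6)! × [f^{(5)}(12) − f^{(5)}(7)] = 1/30240 × (-1.30238e-06 − (-0.000166528)) = 5.46381e-09.

S_3 ≈ 0.00102958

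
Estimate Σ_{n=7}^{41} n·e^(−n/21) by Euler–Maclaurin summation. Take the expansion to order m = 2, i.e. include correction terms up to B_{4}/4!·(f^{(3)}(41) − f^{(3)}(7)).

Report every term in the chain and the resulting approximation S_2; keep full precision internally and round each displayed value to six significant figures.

S_2 ≈ 241.887

∫_7^41 x·e^(−x/21) dx evaluates to 236.520.
½[f(7) + f(41)] = ½[5.01572 + 5.81936] = 5.41754.
Running total after boundary: 241.938.
Correction k=1: B_{2}/2! · (f^{(1)}(41) − f^{(1)}(7)) = 1/12 · (-0.135177 − 0.477688) = -0.0510720.
After k=1: 241.887.
Correction k=2: B_{4}/4! · (f^{(3)}(41) − f^{(3)}(7)) = −1/720 · (0.000337176 − 0.00433277) = 5.54943e-06.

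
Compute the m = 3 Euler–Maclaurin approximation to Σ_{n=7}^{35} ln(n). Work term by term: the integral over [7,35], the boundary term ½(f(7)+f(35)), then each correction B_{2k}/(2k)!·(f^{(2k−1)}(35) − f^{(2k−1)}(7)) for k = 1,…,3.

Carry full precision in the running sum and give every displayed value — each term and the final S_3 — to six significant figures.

Integral: ∫_7^35 ln(x) dx = 82.8158.
½[f(7) + f(35)] = ½[1.94591 + 3.55535] = 2.75063.
Integral + boundary = 85.5664.
Order-1 term: 1/12 · (0.0285714 − 0.142857) = -0.00952381.
Partial sum through k=1: 85.5569.
Order-2 term: −1/720 · (4.66472e-05 − 0.00583090) = 8.03369e-06.
Partial sum through k=2: 85.5569.
Order-3 term: 1/30240 · (4.56952e-07 − 0.00142798) = -4.72063e-08.

S_3 ≈ 85.5569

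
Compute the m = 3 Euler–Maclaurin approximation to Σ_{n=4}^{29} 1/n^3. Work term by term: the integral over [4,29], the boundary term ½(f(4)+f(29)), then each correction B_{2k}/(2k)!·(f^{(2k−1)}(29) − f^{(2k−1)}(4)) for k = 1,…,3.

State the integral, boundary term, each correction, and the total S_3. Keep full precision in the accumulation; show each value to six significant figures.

∫_4^29 1/x^3 dx evaluates to 0.0306555.
Boundary: ½(f(4) + f(29)) = ½(0.0156250 + 4.10021e-05) = 0.00783300.
Running total after boundary: 0.0384885.
Order-1 term: 1/12 · (-4.24160e-06 − (-0.0117188)) = 0.000976209.
Partial sum through k=1: 0.0394647.
Order-2 term: −1/720 · (-1.00870e-07 − (-0.0146484)) = -2.03449e-05.
Partial sum through k=2: 0.0394443.
Order-3 term: 1/30240 · (-5.03752e-09 − (-0.0384521)) = 1.27157e-06.

S_3 ≈ 0.0394456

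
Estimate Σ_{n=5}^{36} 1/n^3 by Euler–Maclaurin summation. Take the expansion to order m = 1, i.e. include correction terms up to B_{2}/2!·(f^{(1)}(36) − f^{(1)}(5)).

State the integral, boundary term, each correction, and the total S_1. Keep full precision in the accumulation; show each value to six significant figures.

S_1 ≈ 0.0240248

Integral: ∫_5^36 1/x^3 dx = 0.0196142.
Endpoint term: (f(5) + f(36))/2 = (0.00800000 + 2.14335e-05)/2 = 0.00401072.
Integral + boundary = 0.0236249.
Correction k=1: B_{2}/2! · (f^{(1)}(36) − f^{(1)}(5)) = 1/12 · (-1.78612e-06 − (-0.00480000)) = 0.000399851.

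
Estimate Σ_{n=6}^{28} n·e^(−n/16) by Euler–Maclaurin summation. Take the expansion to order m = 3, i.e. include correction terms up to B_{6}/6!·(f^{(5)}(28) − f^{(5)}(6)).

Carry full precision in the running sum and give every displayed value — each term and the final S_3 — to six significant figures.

S_3 ≈ 124.037

∫_6^28 x·e^(−x/16) dx evaluates to 119.589.
Boundary: ½(f(6) + f(28)) = ½(4.12374 + 4.86567) = 4.49470.
Running total after boundary: 124.084.
Order-1 term: 1/12 · (-0.130330 − 0.429556) = -0.0466572.
Partial sum through k=1: 124.037.
Order-2 term: −1/720 · (0.000848506 − 0.00704740) = 8.60958e-06.
Partial sum through k=2: 124.037.
Order-3 term: 1/30240 · (8.61763e-06 − 4.85033e-05) = -1.31897e-09.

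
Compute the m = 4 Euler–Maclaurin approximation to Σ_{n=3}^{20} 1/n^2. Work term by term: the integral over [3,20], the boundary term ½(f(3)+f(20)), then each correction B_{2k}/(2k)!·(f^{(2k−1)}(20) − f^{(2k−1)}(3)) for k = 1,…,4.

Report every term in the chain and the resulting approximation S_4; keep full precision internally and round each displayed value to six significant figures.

S_4 ≈ 0.346163

The integral term ∫_3^20 1/x^2 dx = 0.283333.
Boundary: ½(f(3) + f(20)) = ½(0.111111 + 0.00250000) = 0.0568056.
Integral + boundary = 0.340139.
k=1: B_{2}/(2)! × [f^{(1)}(20) − f^{(1)}(3)] = 1/12 × (-0.000250000 − (-0.0740741)) = 0.00615201.
Running total after k=1: 0.346291.
k=2: B_{4}/(4)! × [f^{(3)}(20) − f^{(3)}(3)] = −1/720 × (-7.50000e-06 − (-0.0987654)) = -0.000137164.
Running total after k=2: 0.346154.
k=3: B_{6}/(6)! × [f^{(5)}(20) − f^{(5)}(3)] = 1/30240 × (-5.62500e-07 − (-0.329218)) = 1.08868e-05.
Running total after k=3: 0.346165.
k=4: B_{8}/(8)! × [f^{(7)}(20) − f^{(7)}(3)] = −1/1209600 × (-7.87500e-08 − (-2.04847)) = -1.69351e-06.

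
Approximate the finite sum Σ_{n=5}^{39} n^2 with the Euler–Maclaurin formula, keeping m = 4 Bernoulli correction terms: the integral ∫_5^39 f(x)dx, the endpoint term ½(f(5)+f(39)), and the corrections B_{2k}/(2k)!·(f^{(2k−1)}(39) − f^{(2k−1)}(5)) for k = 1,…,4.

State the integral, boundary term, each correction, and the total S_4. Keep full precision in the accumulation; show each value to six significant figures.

The integral term ∫_5^39 x^2 dx = 19731.3.
½[f(5) + f(39)] = ½[25.0000 + 1521.00] = 773.000.
Running total after boundary: 20504.3.
Correction k=1: B_{2}/2! · (f^{(1)}(39) − f^{(1)}(5)) = 1/12 · (78.0000 − 10.0000) = 5.66667.
Running total after k=1: 20510.0.
Correction k=2: B_{4}/4! · (f^{(3)}(39) − f^{(3)}(5)) = −1/720 · (0.00000 − 0.00000) = 0.00000.
Running total after k=2: 20510.0.
Correction k=3: B_{6}/6! · (f^{(5)}(39) − f^{(5)}(5)) = 1/30240 · (0.00000 − 0.00000) = 0.00000.
Running total after k=3: 20510.0.
Correction k=4: B_{8}/8! · (f^{(7)}(39) − f^{(7)}(5)) = −1/1209600 · (0.00000 − 0.00000) = 0.00000.

S_4 ≈ 20510.0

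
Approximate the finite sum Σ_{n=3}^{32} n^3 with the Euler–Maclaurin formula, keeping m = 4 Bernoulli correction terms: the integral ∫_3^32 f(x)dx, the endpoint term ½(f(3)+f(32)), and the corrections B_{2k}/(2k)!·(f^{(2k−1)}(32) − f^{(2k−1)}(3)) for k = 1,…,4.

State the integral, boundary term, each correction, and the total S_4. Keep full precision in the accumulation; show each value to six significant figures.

S_4 ≈ 278775

The integral term ∫_3^32 x^3 dx = 262124.
Endpoint term: (f(3) + f(32))/2 = (27.0000 + 32768.0)/2 = 16397.5.
Integral + boundary = 278521.
Order-1 term: 1/12 · (3072.00 − 27.0000) = 253.750.
Partial sum through k=1: 278775.
Order-2 term: −1/720 · (6.00000 − 6.00000) = 0.00000.
Partial sum through k=2: 278775.
Order-3 term: 1/30240 · (0.00000 − 0.00000) = 0.00000.
Partial sum through k=3: 278775.
Order-4 term: −1/1209600 · (0.00000 − 0.00000) = 0.00000.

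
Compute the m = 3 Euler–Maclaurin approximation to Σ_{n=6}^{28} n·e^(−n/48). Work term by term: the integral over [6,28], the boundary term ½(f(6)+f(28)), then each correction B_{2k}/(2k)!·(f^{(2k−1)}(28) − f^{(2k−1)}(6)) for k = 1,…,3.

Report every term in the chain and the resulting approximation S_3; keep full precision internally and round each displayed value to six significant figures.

S_3 ≈ 262.135

Integral: ∫_6^28 x·e^(−x/48) dx = 251.720.
Endpoint term: (f(6) + f(28))/2 = (5.29498 + 15.6250)/2 = 10.4600.
Integral + boundary = 262.180.
k=1: B_{2}/(2)! × [f^{(1)}(28) − f^{(1)}(6)] = 1/12 × (0.232515 − 0.772185) = -0.0449725.
Running total after k=1: 262.135.
k=2: B_{4}/(4)! × [f^{(3)}(28) − f^{(3)}(6)] = −1/720 × (0.000585323 − 0.00110121) = 7.16504e-07.
Running total after k=2: 262.135.
k=3: B_{6}/(6)! × [f^{(5)}(28) − f^{(5)}(6)] = 1/30240 × (4.64292e-07 − 8.10444e-07) = -1.14468e-11.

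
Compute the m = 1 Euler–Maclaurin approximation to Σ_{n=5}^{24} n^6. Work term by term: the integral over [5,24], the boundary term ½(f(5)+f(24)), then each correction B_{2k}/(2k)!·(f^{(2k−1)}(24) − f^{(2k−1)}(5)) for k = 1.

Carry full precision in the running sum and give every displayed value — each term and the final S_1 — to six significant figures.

The integral term ∫_5^24 x^6 dx = 6.55199e+08.
Boundary: ½(f(5) + f(24)) = ½(15625.0 + 1.91103e+08) = 9.55593e+07.
Integral + boundary = 7.50758e+08.
k=1: B_{2}/(2)! × [f^{(1)}(24) − f^{(1)}(5)] = 1/12 × (4.77757e+07 − 18750.0) = 3.97975e+06.

S_1 ≈ 7.54738e+08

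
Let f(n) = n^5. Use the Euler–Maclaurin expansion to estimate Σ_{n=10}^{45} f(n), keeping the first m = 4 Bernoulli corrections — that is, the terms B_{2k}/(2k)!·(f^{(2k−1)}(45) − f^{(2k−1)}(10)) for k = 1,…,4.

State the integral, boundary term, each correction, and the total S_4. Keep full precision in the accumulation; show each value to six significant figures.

The integral term ∫_10^45 x^5 dx = 1.38379e+09.
Endpoint term: (f(10) + f(45))/2 = (100000 + 1.84528e+08)/2 = 9.23141e+07.
Integral + boundary = 1.47611e+09.
Correction k=1: B_{2}/2! · (f^{(1)}(45) − f^{(1)}(10)) = 1/12 · (2.05031e+07 − 50000.0) = 1.70443e+06.
Running total after k=1: 1.47781e+09.
Correction k=2: B_{4}/4! · (f^{(3)}(45) − f^{(3)}(10)) = −1/720 · (121500 − 6000.00) = -160.417.
Running total after k=2: 1.47781e+09.
Correction k=3: B_{6}/6! · (f^{(5)}(45) − f^{(5)}(10)) = 1/30240 · (120.000 − 120.000) = 0.00000.
Running total after k=3: 1.47781e+09.
Correction k=4: B_{8}/8! · (f^{(7)}(45) − f^{(7)}(10)) = −1/1209600 · (0.00000 − 0.00000) = 0.00000.

S_4 ≈ 1.47781e+09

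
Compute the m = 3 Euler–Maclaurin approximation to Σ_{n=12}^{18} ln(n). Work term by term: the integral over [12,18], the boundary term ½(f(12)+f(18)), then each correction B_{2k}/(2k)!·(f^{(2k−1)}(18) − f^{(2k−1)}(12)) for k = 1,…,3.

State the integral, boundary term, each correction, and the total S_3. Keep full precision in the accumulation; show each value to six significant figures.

S_3 ≈ 18.8931

∫_12^18 ln(x) dx evaluates to 16.2078.
Endpoint term: (f(12) + f(18))/2 = (2.48491 + 2.89037)/2 = 2.68764.
Running total after boundary: 18.8955.
Correction k=1: B_{2}/2! · (f^{(1)}(18) − f^{(1)}(12)) = 1/12 · (0.0555556 − 0.0833333) = -0.00231481.
After k=1: 18.8931.
Correction k=2: B_{4}/4! · (f^{(3)}(18) − f^{(3)}(12)) = −1/720 · (0.000342936 − 0.00115741) = 1.13121e-06.
After k=2: 18.8931.
Correction k=3: B_{6}/6! · (f^{(5)}(18) − f^{(5)}(12)) = 1/30240 · (1.27013e-05 − 9.64506e-05) = -2.76949e-09.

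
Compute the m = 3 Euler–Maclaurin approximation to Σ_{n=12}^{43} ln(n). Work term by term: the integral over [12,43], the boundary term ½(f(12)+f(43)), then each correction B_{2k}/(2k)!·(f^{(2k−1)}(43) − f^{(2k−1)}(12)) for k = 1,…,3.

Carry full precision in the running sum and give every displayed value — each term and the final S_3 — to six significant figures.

S_3 ≈ 104.031

Integral: ∫_12^43 ln(x) dx = 100.913.
Boundary: ½(f(12) + f(43)) = ½(2.48491 + 3.76120) = 3.12305.
So far: 104.036.
Correction k=1: B_{2}/2! · (f^{(1)}(43) − f^{(1)}(12)) = 1/12 · (0.0232558 − 0.0833333) = -0.00500646.
Partial sum through k=1: 104.031.
Correction k=2: B_{4}/4! · (f^{(3)}(43) − f^{(3)}(12)) = −1/720 · (2.51550e-05 − 0.00115741) = 1.57257e-06.
Partial sum through k=2: 104.031.
Correction k=3: B_{6}/6! · (f^{(5)}(43) − f^{(5)}(12)) = 1/30240 · (1.63256e-07 − 9.64506e-05) = -3.18411e-09.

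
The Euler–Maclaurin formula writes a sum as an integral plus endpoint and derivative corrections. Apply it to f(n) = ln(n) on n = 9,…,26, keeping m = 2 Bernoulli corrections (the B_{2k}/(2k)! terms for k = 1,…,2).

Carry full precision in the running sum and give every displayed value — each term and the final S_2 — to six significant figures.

Integral: ∫_9^26 ln(x) dx = 47.9355.
Endpoint term: (f(9) + f(26))/2 = (2.19722 + 3.25810)/2 = 2.72766.
So far: 50.6631.
k=1: B_{2}/(2)! × [f^{(1)}(26) − f^{(1)}(9)] = 1/12 × (0.0384615 − 0.111111) = -0.00605413.
Running total after k=1: 50.6571.
k=2: B_{4}/(4)! × [f^{(3)}(26) − f^{(3)}(9)] = −1/720 × (0.000113792 − 0.00274348) = 3.65235e-06.

S_2 ≈ 50.6571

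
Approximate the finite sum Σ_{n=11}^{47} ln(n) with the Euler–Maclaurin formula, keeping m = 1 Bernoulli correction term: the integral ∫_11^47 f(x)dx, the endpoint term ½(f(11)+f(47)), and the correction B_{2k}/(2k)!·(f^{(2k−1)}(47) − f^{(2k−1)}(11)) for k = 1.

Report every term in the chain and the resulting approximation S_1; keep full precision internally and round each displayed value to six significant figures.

∫_11^47 ln(x) dx evaluates to 118.580.
½[f(11) + f(47)] = ½[2.39790 + 3.85015] = 3.12402.
So far: 121.704.
k=1: B_{2}/(2)! × [f^{(1)}(47) − f^{(1)}(11)] = 1/12 × (0.0212766 − 0.0909091) = -0.00580271.

S_1 ≈ 121.698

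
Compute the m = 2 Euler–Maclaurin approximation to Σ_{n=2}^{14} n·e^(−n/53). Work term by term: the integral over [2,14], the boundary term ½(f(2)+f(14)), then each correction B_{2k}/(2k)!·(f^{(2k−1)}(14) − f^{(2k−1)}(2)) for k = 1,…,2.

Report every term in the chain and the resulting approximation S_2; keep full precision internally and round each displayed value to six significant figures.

∫_2^14 x·e^(−x/53) dx evaluates to 80.3872.
Boundary: ½(f(2) + f(14)) = ½(1.92593 + 10.7500) = 6.33797.
Running total after boundary: 86.7251.
Order-1 term: 1/12 · (0.565027 − 0.926629) = -0.0301335.
Running total after k=1: 86.6950.
Order-2 term: −1/720 · (0.000747861 − 0.00101551) = 3.71732e-07.

S_2 ≈ 86.6950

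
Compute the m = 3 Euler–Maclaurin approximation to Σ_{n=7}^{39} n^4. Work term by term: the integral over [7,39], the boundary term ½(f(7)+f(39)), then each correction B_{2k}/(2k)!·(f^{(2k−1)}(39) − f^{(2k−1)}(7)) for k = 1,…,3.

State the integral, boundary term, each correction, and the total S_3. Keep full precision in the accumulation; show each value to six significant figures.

Integral: ∫_7^39 x^4 dx = 1.80415e+07.
Endpoint term: (f(7) + f(39))/2 = (2401.00 + 2.31344e+06)/2 = 1.15792e+06.
So far: 1.91994e+07.
Correction k=1: B_{2}/2! · (f^{(1)}(39) − f^{(1)}(7)) = 1/12 · (237276 − 1372.00) = 19658.7.
Running total after k=1: 1.92191e+07.
Correction k=2: B_{4}/4! · (f^{(3)}(39) − f^{(3)}(7)) = −1/720 · (936.000 − 168.000) = -1.06667.
Running total after k=2: 1.92191e+07.
Correction k=3: B_{6}/6! · (f^{(5)}(39) − f^{(5)}(7)) = 1/30240 · (0.00000 − 0.00000) = 0.00000.

S_3 ≈ 1.92191e+07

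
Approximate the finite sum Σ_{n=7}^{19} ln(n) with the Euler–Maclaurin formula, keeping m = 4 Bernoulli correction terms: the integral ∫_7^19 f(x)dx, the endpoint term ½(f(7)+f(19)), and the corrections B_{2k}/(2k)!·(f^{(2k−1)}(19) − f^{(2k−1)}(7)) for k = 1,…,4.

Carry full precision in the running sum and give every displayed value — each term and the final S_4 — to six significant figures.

S_4 ≈ 32.7606

Integral: ∫_7^19 ln(x) dx = 30.3230.
Boundary: ½(f(7) + f(19)) = ½(1.94591 + 2.94444) = 2.44517.
Integral + boundary = 32.7681.
Correction k=1: B_{2}/2! · (f^{(1)}(19) − f^{(1)}(7)) = 1/12 · (0.0526316 − 0.142857) = -0.00751880.
After k=1: 32.7606.
Correction k=2: B_{4}/4! · (f^{(3)}(19) − f^{(3)}(7)) = −1/720 · (0.000291588 − 0.00583090) = 7.69349e-06.
After k=2: 32.7606.
Correction k=3: B_{6}/6! · (f^{(5)}(19) − f^{(5)}(7)) = 1/30240 · (9.69267e-06 − 0.00142798) = -4.69009e-08.
After k=3: 32.7606.
Correction k=4: B_{8}/8! · (f^{(7)}(19) − f^{(7)}(7)) = −1/1209600 · (8.05485e-07 − 0.000874271) = 7.22111e-10.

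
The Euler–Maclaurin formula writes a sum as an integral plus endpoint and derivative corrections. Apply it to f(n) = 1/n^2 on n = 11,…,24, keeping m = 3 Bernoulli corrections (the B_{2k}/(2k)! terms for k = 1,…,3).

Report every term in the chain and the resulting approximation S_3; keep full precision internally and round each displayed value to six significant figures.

Integral: ∫_11^24 1/x^2 dx = 0.0492424.
Boundary: ½(f(11) + f(24)) = ½(0.00826446 + 0.00173611) = 0.00500029.
Integral + boundary = 0.0542427.
k=1: B_{2}/(2)! × [f^{(1)}(24) − f^{(1)}(11)] = 1/12 × (-0.000144676 − (-0.00150263)) = 0.000113163.
Running total after k=1: 0.0543559.
k=2: B_{4}/(4)! × [f^{(3)}(24) − f^{(3)}(11)] = −1/720 × (-3.01408e-06 − (-0.000149021)) = -2.02788e-07.
Running total after k=2: 0.0543557.
k=3: B_{6}/(6)! × [f^{(5)}(24) − f^{(5)}(11)] = 1/30240 × (-1.56983e-07 − (-3.69474e-05)) = 1.21661e-09.

S_3 ≈ 0.0543557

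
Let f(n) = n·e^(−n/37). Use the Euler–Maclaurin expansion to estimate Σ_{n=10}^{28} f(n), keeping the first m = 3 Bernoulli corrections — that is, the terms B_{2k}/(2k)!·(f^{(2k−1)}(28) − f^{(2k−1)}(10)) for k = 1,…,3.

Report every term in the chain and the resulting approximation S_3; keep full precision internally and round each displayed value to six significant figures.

Integral: ∫_10^28 x·e^(−x/37) dx = 198.767.
Endpoint term: (f(10) + f(28))/2 = (7.63173 + 13.1372)/2 = 10.3845.
So far: 209.151.
Correction k=1: B_{2}/2! · (f^{(1)}(28) − f^{(1)}(10)) = 1/12 · (0.114126 − 0.556910) = -0.0368987.
After k=1: 209.114.
Correction k=2: B_{4}/4! · (f^{(3)}(28) − f^{(3)}(10)) = −1/720 · (0.000768808 − 0.00152174) = 1.04573e-06.
After k=2: 209.114.
Correction k=3: B_{6}/6! · (f^{(5)}(28) − f^{(5)}(10)) = 1/30240 · (1.06227e-06 − 1.92598e-06) = -2.85619e-11.

S_3 ≈ 209.114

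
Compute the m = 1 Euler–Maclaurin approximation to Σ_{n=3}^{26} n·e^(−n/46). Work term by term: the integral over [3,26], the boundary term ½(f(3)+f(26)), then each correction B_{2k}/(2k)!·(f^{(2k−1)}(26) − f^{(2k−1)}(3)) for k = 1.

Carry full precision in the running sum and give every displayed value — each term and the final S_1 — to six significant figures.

S_1 ≈ 238.431

Integral: ∫_3^26 x·e^(−x/46) dx = 229.691.
Endpoint term: (f(3) + f(26))/2 = (2.81059 + 14.7742)/2 = 8.79237.
Integral + boundary = 238.484.
Order-1 term: 1/12 · (0.247059 − 0.875764) = -0.0523920.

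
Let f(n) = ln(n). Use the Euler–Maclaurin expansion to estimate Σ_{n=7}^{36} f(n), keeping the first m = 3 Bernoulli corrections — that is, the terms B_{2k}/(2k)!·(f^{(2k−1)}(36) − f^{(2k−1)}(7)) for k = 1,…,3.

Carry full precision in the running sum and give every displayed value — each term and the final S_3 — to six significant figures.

S_3 ≈ 89.1404

Integral: ∫_7^36 ln(x) dx = 86.3853.
Endpoint term: (f(7) + f(36))/2 = (1.94591 + 3.58352)/2 = 2.76471.
Running total after boundary: 89.1500.
Correction k=1: B_{2}/2! · (f^{(1)}(36) − f^{(1)}(7)) = 1/12 · (0.0277778 − 0.142857) = -0.00958995.
Partial sum through k=1: 89.1404.
Correction k=2: B_{4}/4! · (f^{(3)}(36) − f^{(3)}(7)) = −1/720 · (4.28669e-05 − 0.00583090) = 8.03894e-06.
Partial sum through k=2: 89.1404.
Correction k=3: B_{6}/6! · (f^{(5)}(36) − f^{(5)}(7)) = 1/30240 · (3.96916e-07 − 0.00142798) = -4.72083e-08.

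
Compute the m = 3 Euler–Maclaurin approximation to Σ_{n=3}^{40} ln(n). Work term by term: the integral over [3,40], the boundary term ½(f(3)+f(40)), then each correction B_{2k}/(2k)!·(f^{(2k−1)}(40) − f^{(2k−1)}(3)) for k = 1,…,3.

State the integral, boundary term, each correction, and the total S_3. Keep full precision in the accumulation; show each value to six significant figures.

S_3 ≈ 109.627

Integral: ∫_3^40 ln(x) dx = 107.259.
Endpoint term: (f(3) + f(40))/2 = (1.09861 + 3.68888)/2 = 2.39375.
So far: 109.653.
Order-1 term: 1/12 · (0.0250000 − 0.333333) = -0.0256944.
After k=1: 109.627.
Order-2 term: −1/720 · (3.12500e-05 − 0.0740741) = 0.000102837.
After k=2: 109.627.
Order-3 term: 1/30240 · (2.34375e-07 − 0.0987654) = -3.26604e-06.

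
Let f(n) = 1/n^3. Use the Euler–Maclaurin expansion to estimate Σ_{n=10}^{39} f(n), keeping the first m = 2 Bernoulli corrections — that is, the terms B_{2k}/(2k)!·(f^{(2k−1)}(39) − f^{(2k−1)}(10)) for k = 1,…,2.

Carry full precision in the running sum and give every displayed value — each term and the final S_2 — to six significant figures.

Integral: ∫_10^39 1/x^3 dx = 0.00467127.
½[f(10) + f(39)] = ½[0.00100000 + 1.68580e-05] = 0.000508429.
Running total after boundary: 0.00517970.
Correction k=1: B_{2}/2! · (f^{(1)}(39) − f^{(1)}(10)) = 1/12 · (-1.29677e-06 − (-0.000300000)) = 2.48919e-05.
After k=1: 0.00520459.
Correction k=2: B_{4}/4! · (f^{(3)}(39) − f^{(3)}(10)) = −1/720 · (-1.70515e-08 − (-6.00000e-05)) = -8.33097e-08.

S_2 ≈ 0.00520451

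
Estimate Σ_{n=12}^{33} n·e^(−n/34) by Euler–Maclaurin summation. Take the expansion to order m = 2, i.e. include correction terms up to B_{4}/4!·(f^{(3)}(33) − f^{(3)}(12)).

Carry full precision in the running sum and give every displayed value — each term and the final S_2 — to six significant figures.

S_2 ≈ 246.282

∫_12^33 x·e^(−x/34) dx evaluates to 235.852.
Boundary: ½(f(12) + f(33)) = ½(8.43142 + 12.5024) = 10.4669.
So far: 246.319.
Correction k=1: B_{2}/2! · (f^{(1)}(33) − f^{(1)}(12)) = 1/12 · (0.0111429 − 0.454636) = -0.0369577.
Partial sum through k=1: 246.282.
Correction k=2: B_{4}/4! · (f^{(3)}(33) − f^{(3)}(12)) = −1/720 · (0.000665107 − 0.00160889) = 1.31081e-06.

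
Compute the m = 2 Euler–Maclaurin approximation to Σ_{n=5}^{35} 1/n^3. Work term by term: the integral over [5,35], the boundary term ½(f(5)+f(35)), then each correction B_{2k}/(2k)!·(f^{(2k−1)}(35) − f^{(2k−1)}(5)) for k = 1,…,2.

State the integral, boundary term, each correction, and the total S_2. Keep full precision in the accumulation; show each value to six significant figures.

Integral: ∫_5^35 1/x^3 dx = 0.0195918.
Endpoint term: (f(5) + f(35))/2 = (0.00800000 + 2.33236e-05)/2 = 0.00401166.
Integral + boundary = 0.0236035.
Order-1 term: 1/12 · (-1.99917e-06 − (-0.00480000)) = 0.000399833.
Running total after k=1: 0.0240033.
Order-2 term: −1/720 · (-3.26395e-08 − (-0.00384000)) = -5.33329e-06.

S_2 ≈ 0.0239980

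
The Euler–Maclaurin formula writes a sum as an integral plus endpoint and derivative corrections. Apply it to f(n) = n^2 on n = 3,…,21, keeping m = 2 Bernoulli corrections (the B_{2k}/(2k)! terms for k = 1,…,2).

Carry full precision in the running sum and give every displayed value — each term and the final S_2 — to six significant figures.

S_2 ≈ 3306.00

The integral term ∫_3^21 x^2 dx = 3078.00.
½[f(3) + f(21)] = ½[9.00000 + 441.000] = 225.000.
Integral + boundary = 3303.00.
Correction k=1: B_{2}/2! · (f^{(1)}(21) − f^{(1)}(3)) = 1/12 · (42.0000 − 6.00000) = 3.00000.
Running total after k=1: 3306.00.
Correction k=2: B_{4}/4! · (f^{(3)}(21) − f^{(3)}(3)) = −1/720 · (0.00000 − 0.00000) = 0.00000.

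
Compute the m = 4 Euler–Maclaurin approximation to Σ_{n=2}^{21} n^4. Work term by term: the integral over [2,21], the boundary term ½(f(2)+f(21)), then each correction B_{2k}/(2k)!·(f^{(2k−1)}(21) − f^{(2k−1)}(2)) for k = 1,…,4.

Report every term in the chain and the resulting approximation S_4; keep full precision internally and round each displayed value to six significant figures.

S_4 ≈ 917146

∫_2^21 x^4 dx evaluates to 816814.
Endpoint term: (f(2) + f(21))/2 = (16.0000 + 194481)/2 = 97248.5.
Running total after boundary: 914062.
k=1: B_{2}/(2)! × [f^{(1)}(21) − f^{(1)}(2)] = 1/12 × (37044.0 − 32.0000) = 3084.33.
After k=1: 917147.
k=2: B_{4}/(4)! × [f^{(3)}(21) − f^{(3)}(2)] = −1/720 × (504.000 − 48.0000) = -0.633333.
After k=2: 917146.
k=3: B_{6}/(6)! × [f^{(5)}(21) − f^{(5)}(2)] = 1/30240 × (0.00000 − 0.00000) = 0.00000.
After k=3: 917146.
k=4: B_{8}/(8)! × [f^{(7)}(21) − f^{(7)}(2)] = −1/1209600 × (0.00000 − 0.00000) = 0.00000.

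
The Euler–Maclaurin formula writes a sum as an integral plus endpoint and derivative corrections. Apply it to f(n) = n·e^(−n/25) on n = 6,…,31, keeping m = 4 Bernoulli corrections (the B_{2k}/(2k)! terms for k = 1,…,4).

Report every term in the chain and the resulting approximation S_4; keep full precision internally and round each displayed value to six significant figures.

S_4 ≈ 211.288

Integral: ∫_6^31 x·e^(−x/25) dx = 204.499.
½[f(6) + f(31)] = ½[4.71977 + 8.97091] = 6.84534.
Integral + boundary = 211.344.
k=1: B_{2}/(2)! × [f^{(1)}(31) − f^{(1)}(6)] = 1/12 × (-0.0694522 − 0.597837) = -0.0556074.
Running total after k=1: 211.288.
k=2: B_{4}/(4)! × [f^{(3)}(31) − f^{(3)}(6)] = −1/720 × (0.000814906 − 0.00347375) = 3.69284e-06.
Running total after k=2: 211.288.
k=3: B_{6}/(6)! × [f^{(5)}(31) − f^{(5)}(6)] = 1/30240 × (2.78550e-06 − 9.58553e-06) = -2.24869e-10.
Running total after k=3: 211.288.
k=4: B_{8}/(8)! × [f^{(7)}(31) − f^{(7)}(6)] = −1/1209600 × (6.82743e-09 − 2.17809e-08) = 1.23623e-14.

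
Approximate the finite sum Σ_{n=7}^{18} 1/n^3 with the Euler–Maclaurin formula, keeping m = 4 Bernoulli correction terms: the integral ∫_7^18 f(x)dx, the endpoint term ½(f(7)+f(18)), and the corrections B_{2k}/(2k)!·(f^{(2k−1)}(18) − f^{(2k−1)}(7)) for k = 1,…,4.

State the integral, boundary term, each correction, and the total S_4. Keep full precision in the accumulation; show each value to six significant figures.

S_4 ≈ 0.0103054

The integral term ∫_7^18 1/x^3 dx = 0.00866087.
Endpoint term: (f(7) + f(18))/2 = (0.00291545 + 0.000171468)/2 = 0.00154346.
So far: 0.0102043.
Order-1 term: 1/12 · (-2.85780e-05 − (-0.00124948)) = 0.000101742.
Partial sum through k=1: 0.0103061.
Order-2 term: −1/720 · (-1.76407e-06 − (-0.000509992)) = -7.05872e-07.
Partial sum through k=2: 0.0103054.
Order-3 term: 1/30240 · (-2.28676e-07 − (-0.000437136)) = 1.44480e-08.
Partial sum through k=3: 0.0103054.
Order-4 term: −1/1209600 · (-5.08169e-08 − (-0.000642322)) = -5.30978e-10.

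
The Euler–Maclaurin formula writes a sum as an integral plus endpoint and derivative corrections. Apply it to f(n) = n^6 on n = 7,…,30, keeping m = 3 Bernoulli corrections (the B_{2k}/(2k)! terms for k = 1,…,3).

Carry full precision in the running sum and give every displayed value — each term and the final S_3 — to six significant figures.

Integral: ∫_7^30 x^6 dx = 3.12417e+09.
Endpoint term: (f(7) + f(30))/2 = (117649 + 7.29000e+08)/2 = 3.64559e+08.
So far: 3.48873e+09.
k=1: B_{2}/(2)! × [f^{(1)}(30) − f^{(1)}(7)] = 1/12 × (1.45800e+08 − 100842) = 1.21416e+07.
Partial sum through k=1: 3.50087e+09.
k=2: B_{4}/(4)! × [f^{(3)}(30) − f^{(3)}(7)] = −1/720 × (3.24000e+06 − 41160.0) = -4442.83.
Partial sum through k=2: 3.50086e+09.
k=3: B_{6}/(6)! × [f^{(5)}(30) − f^{(5)}(7)] = 1/30240 × (21600.0 − 5040.00) = 0.547619.

S_3 ≈ 3.50086e+09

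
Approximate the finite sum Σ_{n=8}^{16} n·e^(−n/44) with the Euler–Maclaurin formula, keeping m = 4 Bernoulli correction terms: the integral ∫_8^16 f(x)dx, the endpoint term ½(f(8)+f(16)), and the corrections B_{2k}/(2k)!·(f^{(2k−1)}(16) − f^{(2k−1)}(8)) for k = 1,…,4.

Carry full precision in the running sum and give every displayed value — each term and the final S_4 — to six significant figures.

S_4 ≈ 81.3229

Integral: ∫_8^16 x·e^(−x/44) dx = 72.4467.
½[f(8) + f(16)] = ½[6.67002 + 11.1223] = 8.89616.
So far: 81.3429.
Order-1 term: 1/12 · (0.442364 − 0.682161) = -0.0199831.
Partial sum through k=1: 81.3229.
Order-2 term: −1/720 · (0.000946618 − 0.00121367) = 3.70907e-07.
Partial sum through k=2: 81.3229.
Order-3 term: 1/30240 · (8.59887e-07 − 1.07179e-06) = -7.00738e-12.
Partial sum through k=3: 81.3229.
Order-4 term: −1/1209600 · (6.35754e-10 − 7.83411e-10) = 1.22072e-16.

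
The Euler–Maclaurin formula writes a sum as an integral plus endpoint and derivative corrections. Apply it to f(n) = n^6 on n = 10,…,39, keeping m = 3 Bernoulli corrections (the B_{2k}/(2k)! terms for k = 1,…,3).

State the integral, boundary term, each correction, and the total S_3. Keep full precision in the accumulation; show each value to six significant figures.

The integral term ∫_10^39 x^6 dx = 1.96030e+10.
½[f(10) + f(39)] = ½[1.00000e+06 + 3.51874e+09] = 1.75987e+09.
So far: 2.13629e+10.
k=1: B_{2}/(2)! × [f^{(1)}(39) − f^{(1)}(10)] = 1/12 × (5.41345e+08 − 600000) = 4.50621e+07.
Running total after k=1: 2.14079e+10.
k=2: B_{4}/(4)! × [f^{(3)}(39) − f^{(3)}(10)] = −1/720 × (7.11828e+06 − 120000) = -9719.83.
Running total after k=2: 2.14079e+10.
k=3: B_{6}/(6)! × [f^{(5)}(39) − f^{(5)}(10)] = 1/30240 × (28080.0 − 7200.00) = 0.690476.

S_3 ≈ 2.14079e+10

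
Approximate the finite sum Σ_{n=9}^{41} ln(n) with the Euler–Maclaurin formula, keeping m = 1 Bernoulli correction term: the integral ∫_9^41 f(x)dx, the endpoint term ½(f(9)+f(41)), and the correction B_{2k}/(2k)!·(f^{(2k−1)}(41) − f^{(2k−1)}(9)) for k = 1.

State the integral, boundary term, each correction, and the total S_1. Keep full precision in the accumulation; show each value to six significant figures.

Integral: ∫_9^41 ln(x) dx = 100.481.
½[f(9) + f(41)] = ½[2.19722 + 3.71357] = 2.95540.
So far: 103.437.
Correction k=1: B_{2}/2! · (f^{(1)}(41) − f^{(1)}(9)) = 1/12 · (0.0243902 − 0.111111) = -0.00722674.

S_1 ≈ 103.430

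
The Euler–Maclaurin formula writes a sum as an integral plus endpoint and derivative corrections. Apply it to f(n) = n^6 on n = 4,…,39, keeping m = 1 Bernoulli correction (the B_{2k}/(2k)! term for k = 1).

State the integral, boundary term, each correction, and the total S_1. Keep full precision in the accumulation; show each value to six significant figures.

S_1 ≈ 2.14089e+10

The integral term ∫_4^39 x^6 dx = 1.96044e+10.
½[f(4) + f(39)] = ½[4096.00 + 3.51874e+09] = 1.75937e+09.
So far: 2.13638e+10.
Correction k=1: B_{2}/2! · (f^{(1)}(39) − f^{(1)}(4)) = 1/12 · (5.41345e+08 − 6144.00) = 4.51116e+07.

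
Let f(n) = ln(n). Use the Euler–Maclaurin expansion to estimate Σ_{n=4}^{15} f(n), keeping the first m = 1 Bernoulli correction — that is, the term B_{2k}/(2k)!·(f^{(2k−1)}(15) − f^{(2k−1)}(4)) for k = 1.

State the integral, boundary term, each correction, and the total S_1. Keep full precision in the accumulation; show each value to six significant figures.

Integral: ∫_4^15 ln(x) dx = 24.0756.
Endpoint term: (f(4) + f(15))/2 = (1.38629 + 2.70805)/2 = 2.04717.
So far: 26.1227.
Order-1 term: 1/12 · (0.0666667 − 0.250000) = -0.0152778.

S_1 ≈ 26.1075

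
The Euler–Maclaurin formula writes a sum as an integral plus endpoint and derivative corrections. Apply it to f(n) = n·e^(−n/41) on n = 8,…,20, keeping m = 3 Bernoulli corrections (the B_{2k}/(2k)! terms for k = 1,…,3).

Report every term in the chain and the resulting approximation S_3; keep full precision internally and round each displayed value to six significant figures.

S_3 ≈ 126.729

The integral term ∫_8^20 x·e^(−x/41) dx = 117.328.
½[f(8) + f(20)] = ½[6.58187 + 12.2795] = 9.43066.
Running total after boundary: 126.758.
Correction k=1: B_{2}/2! · (f^{(1)}(20) − f^{(1)}(8)) = 1/12 · (0.314474 − 0.662201) = -0.0289772.
Running total after k=1: 126.729.
Correction k=2: B_{4}/4! · (f^{(3)}(20) − f^{(3)}(8)) = −1/720 · (0.000917560 − 0.00137280) = 6.32271e-07.
Running total after k=2: 126.729.
Correction k=3: B_{6}/6! · (f^{(5)}(20) − f^{(5)}(8)) = 1/30240 · (9.80396e-07 − 1.39896e-06) = -1.38415e-11.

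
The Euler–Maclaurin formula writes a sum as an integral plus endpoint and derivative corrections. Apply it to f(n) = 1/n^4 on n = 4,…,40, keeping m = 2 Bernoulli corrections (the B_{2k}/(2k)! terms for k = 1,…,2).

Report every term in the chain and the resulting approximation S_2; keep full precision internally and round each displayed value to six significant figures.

S_2 ≈ 0.00747179

Integral: ∫_4^40 1/x^4 dx = 0.00520313.
½[f(4) + f(40)] = ½[0.00390625 + 3.90625e-07] = 0.00195332.
Running total after boundary: 0.00715645.
Correction k=1: B_{2}/2! · (f^{(1)}(40) − f^{(1)}(4)) = 1/12 · (-3.90625e-08 − (-0.00390625)) = 0.000325518.
Running total after k=1: 0.00748196.
Correction k=2: B_{4}/4! · (f^{(3)}(40) − f^{(3)}(4)) = −1/720 · (-7.32422e-10 − (-0.00732422)) = -1.01725e-05.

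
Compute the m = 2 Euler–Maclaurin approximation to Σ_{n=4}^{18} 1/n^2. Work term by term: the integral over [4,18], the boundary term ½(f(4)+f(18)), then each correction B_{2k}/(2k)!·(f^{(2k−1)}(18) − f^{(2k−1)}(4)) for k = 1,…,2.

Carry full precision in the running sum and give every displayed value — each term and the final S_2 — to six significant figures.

The integral term ∫_4^18 1/x^2 dx = 0.194444.
Boundary: ½(f(4) + f(18)) = ½(0.0625000 + 0.00308642) = 0.0327932.
So far: 0.227238.
Correction k=1: B_{2}/2! · (f^{(1)}(18) − f^{(1)}(4)) = 1/12 · (-0.000342936 − (-0.0312500)) = 0.00257559.
Partial sum through k=1: 0.229813.
Correction k=2: B_{4}/4! · (f^{(3)}(18) − f^{(3)}(4)) = −1/720 · (-1.27013e-05 − (-0.0234375)) = -3.25344e-05.

S_2 ≈ 0.229781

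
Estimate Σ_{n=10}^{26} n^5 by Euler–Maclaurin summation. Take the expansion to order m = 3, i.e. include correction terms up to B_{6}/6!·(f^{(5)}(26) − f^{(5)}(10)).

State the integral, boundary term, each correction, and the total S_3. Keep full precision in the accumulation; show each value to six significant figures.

Integral: ∫_10^26 x^5 dx = 5.13193e+07.
½[f(10) + f(26)] = ½[100000 + 1.18814e+07] = 5.99069e+06.
Integral + boundary = 5.73100e+07.
Correction k=1: B_{2}/2! · (f^{(1)}(26) − f^{(1)}(10)) = 1/12 · (2.28488e+06 − 50000.0) = 186240.
Running total after k=1: 5.74962e+07.
Correction k=2: B_{4}/4! · (f^{(3)}(26) − f^{(3)}(10)) = −1/720 · (40560.0 − 6000.00) = -48.0000.
Running total after k=2: 5.74962e+07.
Correction k=3: B_{6}/6! · (f^{(5)}(26) − f^{(5)}(10)) = 1/30240 · (120.000 − 120.000) = 0.00000.

S_3 ≈ 5.74962e+07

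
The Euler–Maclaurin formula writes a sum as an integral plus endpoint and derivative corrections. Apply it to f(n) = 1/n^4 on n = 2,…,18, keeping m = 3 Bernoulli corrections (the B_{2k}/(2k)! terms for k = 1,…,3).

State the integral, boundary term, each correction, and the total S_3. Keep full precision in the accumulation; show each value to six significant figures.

S_3 ≈ 0.0824127

∫_2^18 1/x^4 dx evaluates to 0.0416095.
Boundary: ½(f(2) + f(18)) = ½(0.0625000 + 9.52599e-06) = 0.0312548.
Integral + boundary = 0.0728643.
k=1: B_{2}/(2)! × [f^{(1)}(18) − f^{(1)}(2)] = 1/12 × (-2.11689e-06 − (-0.125000)) = 0.0104165.
Partial sum through k=1: 0.0832808.
k=2: B_{4}/(4)! × [f^{(3)}(18) − f^{(3)}(2)] = −1/720 × (-1.96008e-07 − (-0.937500)) = -0.00130208.
Partial sum through k=2: 0.0819787.
k=3: B_{6}/(6)! × [f^{(5)}(18) − f^{(5)}(2)] = 1/30240 × (-3.38779e-08 − (-13.1250)) = 0.000434028.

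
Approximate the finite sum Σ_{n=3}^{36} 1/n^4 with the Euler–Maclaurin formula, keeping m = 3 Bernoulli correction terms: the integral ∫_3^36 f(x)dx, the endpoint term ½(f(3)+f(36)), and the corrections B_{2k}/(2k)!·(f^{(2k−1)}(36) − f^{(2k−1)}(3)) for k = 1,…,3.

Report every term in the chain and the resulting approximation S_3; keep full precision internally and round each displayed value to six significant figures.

S_3 ≈ 0.0198185

The integral term ∫_3^36 1/x^4 dx = 0.0123385.
Boundary: ½(f(3) + f(36)) = ½(0.0123457 + 5.95374e-07) = 0.00617314.
Integral + boundary = 0.0185117.
Correction k=1: B_{2}/2! · (f^{(1)}(36) − f^{(1)}(3)) = 1/12 · (-6.61527e-08 − (-0.0164609)) = 0.00137174.
After k=1: 0.0198834.
Correction k=2: B_{4}/4! · (f^{(3)}(36) − f^{(3)}(3)) = −1/720 · (-1.53131e-09 − (-0.0548697)) = -7.62079e-05.
After k=2: 0.0198072.
Correction k=3: B_{6}/6! · (f^{(5)}(36) − f^{(5)}(3)) = 1/30240 · (-6.61678e-11 − (-0.341411)) = 1.12901e-05.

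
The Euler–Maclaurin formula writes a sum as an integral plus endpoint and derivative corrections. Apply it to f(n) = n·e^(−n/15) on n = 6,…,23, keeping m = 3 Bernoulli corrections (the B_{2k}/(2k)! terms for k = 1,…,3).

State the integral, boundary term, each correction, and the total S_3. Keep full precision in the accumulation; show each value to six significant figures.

The integral term ∫_6^23 x·e^(−x/15) dx = 88.1362.
Boundary: ½(f(6) + f(23)) = ½(4.02192 + 4.96375) = 4.49283.
Running total after boundary: 92.6291.
Correction k=1: B_{2}/2! · (f^{(1)}(23) − f^{(1)}(6)) = 1/12 · (-0.115101 − 0.402192) = -0.0431078.
After k=1: 92.5859.
Correction k=2: B_{4}/4! · (f^{(3)}(23) − f^{(3)}(6)) = −1/720 · (0.00140679 − 0.00774592) = 8.80434e-06.
After k=2: 92.5860.
Correction k=3: B_{6}/6! · (f^{(5)}(23) − f^{(5)}(6)) = 1/30240 · (1.47784e-05 − 6.09081e-05) = -1.52545e-09.

S_3 ≈ 92.5860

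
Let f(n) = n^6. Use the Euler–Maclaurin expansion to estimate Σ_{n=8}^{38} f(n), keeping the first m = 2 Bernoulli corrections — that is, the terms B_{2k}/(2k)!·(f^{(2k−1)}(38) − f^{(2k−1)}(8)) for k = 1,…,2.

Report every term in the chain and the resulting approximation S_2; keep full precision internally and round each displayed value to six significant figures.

The integral term ∫_8^38 x^6 dx = 1.63448e+10.
½[f(8) + f(38)] = ½[262144 + 3.01094e+09] = 1.50560e+09.
Running total after boundary: 1.78504e+10.
k=1: B_{2}/(2)! × [f^{(1)}(38) − f^{(1)}(8)] = 1/12 × (4.75411e+08 − 196608) = 3.96012e+07.
Running total after k=1: 1.78900e+10.
k=2: B_{4}/(4)! × [f^{(3)}(38) − f^{(3)}(8)] = −1/720 × (6.58464e+06 − 61440.0) = -9060.00.

S_2 ≈ 1.78900e+10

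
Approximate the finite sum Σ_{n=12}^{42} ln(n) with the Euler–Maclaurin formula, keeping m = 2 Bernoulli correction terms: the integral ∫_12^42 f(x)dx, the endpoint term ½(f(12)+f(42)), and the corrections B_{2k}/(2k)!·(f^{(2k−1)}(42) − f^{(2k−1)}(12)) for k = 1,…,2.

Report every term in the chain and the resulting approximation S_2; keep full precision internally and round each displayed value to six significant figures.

S_2 ≈ 100.270

∫_12^42 ln(x) dx evaluates to 97.1632.
Boundary: ½(f(12) + f(42)) = ½(2.48491 + 3.73767) = 3.11129.
Integral + boundary = 100.275.
Correction k=1: B_{2}/2! · (f^{(1)}(42) − f^{(1)}(12)) = 1/12 · (0.0238095 − 0.0833333) = -0.00496032.
Running total after k=1: 100.270.
Correction k=2: B_{4}/4! · (f^{(3)}(42) − f^{(3)}(12)) = −1/720 · (2.69949e-05 − 0.00115741) = 1.57002e-06.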